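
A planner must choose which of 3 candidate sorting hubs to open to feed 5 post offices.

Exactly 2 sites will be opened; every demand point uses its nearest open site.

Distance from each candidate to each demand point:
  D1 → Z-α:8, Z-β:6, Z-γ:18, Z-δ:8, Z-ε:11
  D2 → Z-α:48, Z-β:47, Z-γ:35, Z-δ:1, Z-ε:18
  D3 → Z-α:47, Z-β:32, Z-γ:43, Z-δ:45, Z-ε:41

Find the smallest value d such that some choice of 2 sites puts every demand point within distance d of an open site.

Open {D1, D2}.
  Farthest demand point is Z-γ at distance 18 (to D1); all others are ≤ 18.
With {D1, D3} the worst case is 18.
With {D2, D3} the worst case is 47.
No size-2 selection achieves below 18.

18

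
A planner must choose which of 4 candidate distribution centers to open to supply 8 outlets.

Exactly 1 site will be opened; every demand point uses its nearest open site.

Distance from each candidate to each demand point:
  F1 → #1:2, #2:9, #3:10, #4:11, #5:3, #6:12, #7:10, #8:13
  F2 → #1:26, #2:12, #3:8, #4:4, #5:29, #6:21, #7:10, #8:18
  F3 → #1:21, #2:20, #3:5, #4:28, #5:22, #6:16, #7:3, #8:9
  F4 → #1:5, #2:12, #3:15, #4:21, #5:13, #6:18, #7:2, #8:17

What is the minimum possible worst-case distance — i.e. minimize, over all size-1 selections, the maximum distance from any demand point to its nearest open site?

Open {F1}.
  Farthest demand point is #8 at distance 13 (to F1); all others are ≤ 13.
With {F4} the worst case is 21.
With {F3} the worst case is 28.
No size-1 selection achieves below 13.

13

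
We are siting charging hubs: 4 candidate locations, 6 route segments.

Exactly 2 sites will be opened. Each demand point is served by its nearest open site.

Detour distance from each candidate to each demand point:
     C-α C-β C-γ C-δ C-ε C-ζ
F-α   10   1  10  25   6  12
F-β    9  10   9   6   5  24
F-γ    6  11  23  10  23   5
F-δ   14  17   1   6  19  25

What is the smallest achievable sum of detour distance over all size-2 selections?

36

Open {F-α, F-δ}.
  C-α→F-α 10, C-β→F-α 1, C-γ→F-δ 1, C-δ→F-δ 6, C-ε→F-α 6, C-ζ→F-α 12  ⇒ total 36.
Compare {F-α, F-γ}: total 38.
Compare {F-β, F-γ}: total 41.
No size-2 selection does better; minimum is 36.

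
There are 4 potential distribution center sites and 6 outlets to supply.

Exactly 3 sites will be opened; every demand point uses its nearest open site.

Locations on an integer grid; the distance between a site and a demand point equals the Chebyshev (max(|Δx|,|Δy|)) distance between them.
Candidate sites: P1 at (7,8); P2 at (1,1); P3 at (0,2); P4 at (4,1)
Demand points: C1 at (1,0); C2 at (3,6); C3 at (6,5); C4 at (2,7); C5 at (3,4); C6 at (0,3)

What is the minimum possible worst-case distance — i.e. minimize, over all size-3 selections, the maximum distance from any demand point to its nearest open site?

Open {P1, P2, P3}.
  Farthest demand point is C4 at distance 5 (to P1); all others are ≤ 5.
With {P1, P2, P4} the worst case is 5.
With {P1, P3, P4} the worst case is 5.
No size-3 selection achieves below 5.

5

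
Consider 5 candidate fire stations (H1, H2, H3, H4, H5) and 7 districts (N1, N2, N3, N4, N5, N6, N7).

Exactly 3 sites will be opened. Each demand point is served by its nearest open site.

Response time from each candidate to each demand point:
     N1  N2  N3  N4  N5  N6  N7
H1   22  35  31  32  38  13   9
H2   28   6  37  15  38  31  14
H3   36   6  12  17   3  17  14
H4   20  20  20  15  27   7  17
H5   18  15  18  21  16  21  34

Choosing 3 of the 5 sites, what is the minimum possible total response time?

72

Open {H1, H3, H4}.
  N1→H4 20, N2→H3 6, N3→H3 12, N4→H4 15, N5→H3 3, N6→H4 7, N7→H1 9  ⇒ total 72.
Compare {H3, H4, H5}: total 75.
Compare {H2, H3, H4}: total 77.
No size-3 selection does better; minimum is 72.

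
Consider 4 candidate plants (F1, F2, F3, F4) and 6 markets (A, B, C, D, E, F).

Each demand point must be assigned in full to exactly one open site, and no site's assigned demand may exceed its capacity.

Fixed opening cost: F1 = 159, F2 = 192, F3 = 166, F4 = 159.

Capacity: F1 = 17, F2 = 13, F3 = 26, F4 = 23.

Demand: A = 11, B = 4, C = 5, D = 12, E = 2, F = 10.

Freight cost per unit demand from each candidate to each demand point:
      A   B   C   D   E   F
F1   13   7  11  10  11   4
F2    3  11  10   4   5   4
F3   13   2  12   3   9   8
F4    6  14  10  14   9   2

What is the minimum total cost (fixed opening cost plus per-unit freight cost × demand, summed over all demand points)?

Open {F3, F4}; cheapest assignment that respects the capacities:
  F3 (cap 26, load 23): B, C, D, E — cost 4×2 + 5×12 + 12×3 + 2×9 = 122
  F4 (cap 23, load 21): A, F — cost 11×6 + 10×2 = 86
  Shipping 208, fixed 325 → total 533.
  Any other capacity-feasible assignment to {F3, F4} ships for at least 208.
Compare {F2, F3, F4}: its best feasible assignment gives total 674.
Compare {F1, F3, F4}: its best feasible assignment gives total 687.
Every other set of open sites that can feasibly serve all demand totals ≥ 674 even under its best assignment. Minimum: 533.

533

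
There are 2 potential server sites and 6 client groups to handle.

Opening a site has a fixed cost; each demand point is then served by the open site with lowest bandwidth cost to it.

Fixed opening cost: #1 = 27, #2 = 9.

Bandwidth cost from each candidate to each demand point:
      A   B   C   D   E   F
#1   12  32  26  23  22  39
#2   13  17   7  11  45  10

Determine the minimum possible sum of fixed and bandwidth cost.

112

Open {#2}: assign each demand point to its cheapest open site.
  A→#2 13, B→#2 17, C→#2 7, D→#2 11, E→#2 45, F→#2 10
  bandwidth cost 103, fixed 9 → total 112.
Compare {#1, #2}: bandwidth cost 79 + fixed 36 = 115.
Compare {#1}: bandwidth cost 154 + fixed 27 = 181.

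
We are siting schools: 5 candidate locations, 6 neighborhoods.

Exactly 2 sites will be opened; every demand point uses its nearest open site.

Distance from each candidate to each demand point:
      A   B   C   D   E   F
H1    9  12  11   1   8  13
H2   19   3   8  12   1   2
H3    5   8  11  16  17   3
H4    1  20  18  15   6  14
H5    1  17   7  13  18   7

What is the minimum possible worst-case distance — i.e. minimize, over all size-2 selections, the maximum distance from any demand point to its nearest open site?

Open {H1, H2}.
  Farthest demand point is A at distance 9 (to H1); all others are ≤ 9.
With {H1, H3} the worst case is 11.
With {H1, H5} the worst case is 12.
No size-2 selection achieves below 9.

9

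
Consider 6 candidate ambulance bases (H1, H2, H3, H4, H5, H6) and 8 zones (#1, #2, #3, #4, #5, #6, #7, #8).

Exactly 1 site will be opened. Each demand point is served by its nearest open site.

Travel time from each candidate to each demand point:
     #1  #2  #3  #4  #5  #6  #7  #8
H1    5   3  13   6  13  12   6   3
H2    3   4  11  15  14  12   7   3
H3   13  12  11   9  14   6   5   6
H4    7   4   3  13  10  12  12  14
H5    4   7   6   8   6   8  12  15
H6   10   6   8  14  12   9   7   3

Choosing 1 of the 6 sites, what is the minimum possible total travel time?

61

Open {H1}.
  #1→H1 5, #2→H1 3, #3→H1 13, #4→H1 6, #5→H1 13, #6→H1 12, #7→H1 6, #8→H1 3  ⇒ total 61.
Compare {H5}: total 66.
Compare {H2}: total 69.
No size-1 selection does better; minimum is 61.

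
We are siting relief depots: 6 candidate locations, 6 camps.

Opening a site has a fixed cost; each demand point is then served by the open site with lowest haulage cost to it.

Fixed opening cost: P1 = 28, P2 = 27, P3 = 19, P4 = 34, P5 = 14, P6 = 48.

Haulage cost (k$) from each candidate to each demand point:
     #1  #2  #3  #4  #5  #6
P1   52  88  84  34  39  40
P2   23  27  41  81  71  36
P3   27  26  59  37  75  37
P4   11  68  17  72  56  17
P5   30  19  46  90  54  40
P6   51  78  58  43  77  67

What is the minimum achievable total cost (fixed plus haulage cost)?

Open {P1, P4, P5}: assign each demand point to its cheapest open site.
  #1→P4 11, #2→P5 19, #3→P4 17, #4→P1 34, #5→P1 39, #6→P4 17
  haulage cost 137, fixed 76 → total 213.
Compare {P3, P4}: haulage cost 164 + fixed 53 = 217.
Compare {P3, P4, P5}: haulage cost 155 + fixed 67 = 222.
Compare {P1, P3, P4}: haulage cost 144 + fixed 81 = 225.
All other subsets cost ≥ 217. Minimum total cost: 213.

213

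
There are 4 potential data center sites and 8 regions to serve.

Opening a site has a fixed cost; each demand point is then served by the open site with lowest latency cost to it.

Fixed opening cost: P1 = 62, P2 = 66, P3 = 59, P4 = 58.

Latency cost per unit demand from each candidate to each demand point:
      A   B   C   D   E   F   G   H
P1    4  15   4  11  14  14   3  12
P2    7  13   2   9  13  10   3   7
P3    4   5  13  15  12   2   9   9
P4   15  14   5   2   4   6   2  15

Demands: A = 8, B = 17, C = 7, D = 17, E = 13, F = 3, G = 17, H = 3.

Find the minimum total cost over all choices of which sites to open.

Open {P3, P4}: assign each demand point to its cheapest open site.
  A→P3 8×4=32, B→P3 17×5=85, C→P4 7×5=35, D→P4 17×2=34, E→P4 13×4=52, F→P3 3×2=6, G→P4 17×2=34, H→P3 3×9=27
  latency cost 305, fixed 117 → total 422.
Compare {P2, P3, P4}: latency cost 278 + fixed 183 = 461.
Compare {P1, P3, P4}: latency cost 298 + fixed 179 = 477.
Compare {P1, P2, P3, P4}: latency cost 278 + fixed 245 = 523.
All other subsets cost ≥ 461. Minimum total cost: 422.

422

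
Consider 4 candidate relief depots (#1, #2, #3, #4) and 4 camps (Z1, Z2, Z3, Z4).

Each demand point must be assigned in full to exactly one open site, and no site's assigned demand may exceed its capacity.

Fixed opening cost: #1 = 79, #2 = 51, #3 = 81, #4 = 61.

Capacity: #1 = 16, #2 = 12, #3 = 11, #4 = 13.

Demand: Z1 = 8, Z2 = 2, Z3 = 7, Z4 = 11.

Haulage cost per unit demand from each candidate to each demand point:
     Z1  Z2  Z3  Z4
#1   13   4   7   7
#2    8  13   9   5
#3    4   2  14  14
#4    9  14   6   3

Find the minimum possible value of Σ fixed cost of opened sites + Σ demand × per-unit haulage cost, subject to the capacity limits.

Open {#2, #3, #4}; cheapest assignment that respects the capacities:
  #2 (cap 12, load 7): Z3 — cost 7×9 = 63
  #3 (cap 11, load 10): Z1, Z2 — cost 8×4 + 2×2 = 36
  #4 (cap 13, load 11): Z4 — cost 11×3 = 33
  Shipping 132, fixed 193 → total 325.
  Any other capacity-feasible assignment to {#2, #3, #4} ships for at least 132.
Compare {#1, #3, #4}: its best feasible assignment gives total 339.
Compare {#1, #2, #4}: its best feasible assignment gives total 345.
Every other set of open sites that can feasibly serve all demand totals ≥ 339 even under its best assignment. Minimum: 325.

325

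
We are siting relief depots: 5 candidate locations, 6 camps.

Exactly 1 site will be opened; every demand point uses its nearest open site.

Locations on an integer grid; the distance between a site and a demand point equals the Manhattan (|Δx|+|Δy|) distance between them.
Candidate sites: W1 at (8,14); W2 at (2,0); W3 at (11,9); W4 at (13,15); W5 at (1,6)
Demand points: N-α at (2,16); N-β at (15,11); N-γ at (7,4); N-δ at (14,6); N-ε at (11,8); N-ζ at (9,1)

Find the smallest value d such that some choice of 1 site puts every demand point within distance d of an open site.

14

Open {W1}.
  Farthest demand point is N-δ at distance 14 (to W1); all others are ≤ 14.
With {W3} the worst case is 16.
With {W4} the worst case is 18.
No size-1 selection achieves below 14.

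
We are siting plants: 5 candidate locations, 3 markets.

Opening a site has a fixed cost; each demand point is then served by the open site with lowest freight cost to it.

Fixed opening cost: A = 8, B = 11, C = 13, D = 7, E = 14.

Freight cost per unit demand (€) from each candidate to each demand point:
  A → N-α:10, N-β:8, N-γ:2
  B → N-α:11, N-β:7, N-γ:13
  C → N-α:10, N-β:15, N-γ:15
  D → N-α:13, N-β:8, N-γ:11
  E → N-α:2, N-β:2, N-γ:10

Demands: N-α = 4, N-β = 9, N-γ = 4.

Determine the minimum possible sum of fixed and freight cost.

Open {A, E}: assign each demand point to its cheapest open site.
  N-α→E 4×2=8, N-β→E 9×2=18, N-γ→A 4×2=8
  freight cost 34, fixed 22 → total 56.
Compare {A, D, E}: freight cost 34 + fixed 29 = 63.
Compare {A, B, E}: freight cost 34 + fixed 33 = 67.
Compare {A, C, E}: freight cost 34 + fixed 35 = 69.
All other subsets cost ≥ 63. Minimum total cost: 56.

56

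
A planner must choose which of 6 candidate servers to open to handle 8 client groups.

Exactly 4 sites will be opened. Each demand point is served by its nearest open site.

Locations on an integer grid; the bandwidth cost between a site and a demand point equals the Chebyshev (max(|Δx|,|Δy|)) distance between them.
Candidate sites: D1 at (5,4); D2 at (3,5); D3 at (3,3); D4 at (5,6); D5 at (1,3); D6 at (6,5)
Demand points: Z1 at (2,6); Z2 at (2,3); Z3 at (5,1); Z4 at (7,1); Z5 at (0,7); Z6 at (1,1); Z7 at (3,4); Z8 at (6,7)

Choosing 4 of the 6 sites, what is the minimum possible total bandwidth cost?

14

Open {D1, D2, D3, D4}.
  Z1→D2 1, Z2→D3 1, Z3→D3 2, Z4→D1 3, Z5→D2 3, Z6→D3 2, Z7→D2 1, Z8→D4 1  ⇒ total 14.
Compare {D1, D2, D3, D6}: total 15.
Compare {D1, D2, D4, D5}: total 15.
No size-4 selection does better; minimum is 14.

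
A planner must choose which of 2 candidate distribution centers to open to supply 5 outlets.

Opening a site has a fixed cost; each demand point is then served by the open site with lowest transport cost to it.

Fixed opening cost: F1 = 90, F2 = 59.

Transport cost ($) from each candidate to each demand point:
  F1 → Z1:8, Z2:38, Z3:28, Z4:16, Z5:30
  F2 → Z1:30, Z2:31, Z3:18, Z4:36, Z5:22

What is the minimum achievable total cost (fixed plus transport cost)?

196

Open {F2}: assign each demand point to its cheapest open site.
  Z1→F2 30, Z2→F2 31, Z3→F2 18, Z4→F2 36, Z5→F2 22
  transport cost 137, fixed 59 → total 196.
Compare {F1}: transport cost 120 + fixed 90 = 210.
Compare {F1, F2}: transport cost 95 + fixed 149 = 244.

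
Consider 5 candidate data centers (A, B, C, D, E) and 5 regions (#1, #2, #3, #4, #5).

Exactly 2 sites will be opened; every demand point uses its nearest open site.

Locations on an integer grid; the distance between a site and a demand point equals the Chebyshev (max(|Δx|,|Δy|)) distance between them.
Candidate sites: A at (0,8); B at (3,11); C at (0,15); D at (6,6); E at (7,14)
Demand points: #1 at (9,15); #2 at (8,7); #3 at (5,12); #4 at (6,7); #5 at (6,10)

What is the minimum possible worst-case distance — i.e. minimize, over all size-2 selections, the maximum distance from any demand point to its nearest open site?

4

Open {D, E}.
  Farthest demand point is #5 at distance 4 (to D); all others are ≤ 4.
With {B, E} the worst case is 5.
With {A, B} the worst case is 6.
No size-2 selection achieves below 4.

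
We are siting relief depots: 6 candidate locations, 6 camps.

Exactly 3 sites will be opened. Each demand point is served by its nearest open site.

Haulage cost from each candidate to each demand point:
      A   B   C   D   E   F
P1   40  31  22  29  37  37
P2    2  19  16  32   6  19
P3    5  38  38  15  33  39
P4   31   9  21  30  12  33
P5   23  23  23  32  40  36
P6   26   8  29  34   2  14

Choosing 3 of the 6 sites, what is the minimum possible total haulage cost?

Open {P2, P3, P6}.
  A→P2 2, B→P6 8, C→P2 16, D→P3 15, E→P6 2, F→P6 14  ⇒ total 57.
Compare {P3, P4, P6}: total 65.
Compare {P1, P3, P6}: total 66.
No size-3 selection does better; minimum is 57.

57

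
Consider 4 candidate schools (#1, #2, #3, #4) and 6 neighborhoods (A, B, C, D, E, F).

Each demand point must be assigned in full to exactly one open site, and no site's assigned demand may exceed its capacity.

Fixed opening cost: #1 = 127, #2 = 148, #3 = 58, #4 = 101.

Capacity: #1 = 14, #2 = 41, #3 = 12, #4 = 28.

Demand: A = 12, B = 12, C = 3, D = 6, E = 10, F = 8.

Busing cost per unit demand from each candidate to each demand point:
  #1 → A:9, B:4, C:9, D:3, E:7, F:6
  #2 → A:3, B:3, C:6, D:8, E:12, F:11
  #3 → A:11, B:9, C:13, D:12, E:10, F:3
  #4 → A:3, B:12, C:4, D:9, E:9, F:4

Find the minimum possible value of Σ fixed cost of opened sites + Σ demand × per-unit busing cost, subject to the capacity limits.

503

Open {#2, #4}; cheapest assignment that respects the capacities:
  #2 (cap 41, load 30): A, B, D — cost 12×3 + 12×3 + 6×8 = 120
  #4 (cap 28, load 21): C, E, F — cost 3×4 + 10×9 + 8×4 = 134
  Shipping 254, fixed 249 → total 503.
  Any other capacity-feasible assignment to {#2, #4} ships for at least 254.
Compare {#2, #3}: its best feasible assignment gives total 509.
Compare {#1, #2}: its best feasible assignment gives total 551.
Every other set of open sites that can feasibly serve all demand totals ≥ 509 even under its best assignment. Minimum: 503.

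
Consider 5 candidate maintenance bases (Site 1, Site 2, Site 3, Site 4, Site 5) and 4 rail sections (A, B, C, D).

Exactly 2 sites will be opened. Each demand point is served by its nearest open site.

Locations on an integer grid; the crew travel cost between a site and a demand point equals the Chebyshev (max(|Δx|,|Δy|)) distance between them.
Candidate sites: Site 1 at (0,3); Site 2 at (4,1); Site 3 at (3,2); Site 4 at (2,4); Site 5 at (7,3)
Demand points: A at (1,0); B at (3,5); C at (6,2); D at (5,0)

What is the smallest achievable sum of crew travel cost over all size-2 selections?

Open {Site 2, Site 4}.
  A→Site 2 3, B→Site 4 1, C→Site 2 2, D→Site 2 1  ⇒ total 7.
Compare {Site 2, Site 3}: total 8.
Compare {Site 3, Site 4}: total 8.
No size-2 selection does better; minimum is 7.

7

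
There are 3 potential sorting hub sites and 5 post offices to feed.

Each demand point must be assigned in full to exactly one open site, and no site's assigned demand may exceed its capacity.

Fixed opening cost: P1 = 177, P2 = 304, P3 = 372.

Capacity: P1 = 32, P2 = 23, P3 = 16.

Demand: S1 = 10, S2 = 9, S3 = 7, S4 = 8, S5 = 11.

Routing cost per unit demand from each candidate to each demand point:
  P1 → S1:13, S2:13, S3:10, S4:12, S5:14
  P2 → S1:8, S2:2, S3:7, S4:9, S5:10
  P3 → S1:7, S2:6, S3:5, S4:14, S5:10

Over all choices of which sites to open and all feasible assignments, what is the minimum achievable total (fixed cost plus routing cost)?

899

Open {P1, P2}; cheapest assignment that respects the capacities:
  P1 (cap 32, load 26): S3, S4, S5 — cost 7×10 + 8×12 + 11×14 = 320
  P2 (cap 23, load 19): S1, S2 — cost 10×8 + 9×2 = 98
  Shipping 418, fixed 481 → total 899.
  Any other capacity-feasible assignment to {P1, P2} ships for at least 418.
Compare {P1, P3}: its best feasible assignment gives total 1018.
Compare {P1, P2, P3}: its best feasible assignment gives total 1217.
Every other set of open sites that can feasibly serve all demand totals ≥ 1018 even under its best assignment. Minimum: 899.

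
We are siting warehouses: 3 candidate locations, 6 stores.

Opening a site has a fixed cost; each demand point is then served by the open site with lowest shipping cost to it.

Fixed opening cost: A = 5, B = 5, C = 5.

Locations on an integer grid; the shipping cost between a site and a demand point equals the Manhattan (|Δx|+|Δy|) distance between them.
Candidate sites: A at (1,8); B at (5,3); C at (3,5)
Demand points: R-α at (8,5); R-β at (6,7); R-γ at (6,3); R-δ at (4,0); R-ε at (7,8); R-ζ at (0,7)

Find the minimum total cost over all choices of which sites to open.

Open {A, B}: assign each demand point to its cheapest open site.
  R-α→B 5, R-β→B 5, R-γ→B 1, R-δ→B 4, R-ε→A 6, R-ζ→A 2
  shipping cost 23, fixed 10 → total 33.
Compare {B}: shipping cost 31 + fixed 5 = 36.
Compare {B, C}: shipping cost 27 + fixed 10 = 37.
Compare {C}: shipping cost 33 + fixed 5 = 38.
All other subsets cost ≥ 36. Minimum total cost: 33.

33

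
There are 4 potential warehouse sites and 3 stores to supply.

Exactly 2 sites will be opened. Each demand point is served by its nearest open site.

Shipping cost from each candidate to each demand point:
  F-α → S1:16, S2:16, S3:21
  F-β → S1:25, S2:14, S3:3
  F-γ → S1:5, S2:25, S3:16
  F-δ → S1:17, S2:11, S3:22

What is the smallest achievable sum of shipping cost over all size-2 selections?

22

Open {F-β, F-γ}.
  S1→F-γ 5, S2→F-β 14, S3→F-β 3  ⇒ total 22.
Compare {F-β, F-δ}: total 31.
Compare {F-γ, F-δ}: total 32.
No size-2 selection does better; minimum is 22.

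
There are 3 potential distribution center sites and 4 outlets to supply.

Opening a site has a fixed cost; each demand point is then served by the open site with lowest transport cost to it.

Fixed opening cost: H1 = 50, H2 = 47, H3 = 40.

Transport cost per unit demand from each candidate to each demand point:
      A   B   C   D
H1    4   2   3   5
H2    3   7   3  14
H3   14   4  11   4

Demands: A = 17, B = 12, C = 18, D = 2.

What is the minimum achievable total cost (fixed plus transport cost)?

Open {H1}: assign each demand point to its cheapest open site.
  A→H1 17×4=68, B→H1 12×2=24, C→H1 18×3=54, D→H1 2×5=10
  transport cost 156, fixed 50 → total 206.
Compare {H1, H2}: transport cost 139 + fixed 97 = 236.
Compare {H1, H3}: transport cost 154 + fixed 90 = 244.
Compare {H2, H3}: transport cost 161 + fixed 87 = 248.
All other subsets cost ≥ 236. Minimum total cost: 206.

206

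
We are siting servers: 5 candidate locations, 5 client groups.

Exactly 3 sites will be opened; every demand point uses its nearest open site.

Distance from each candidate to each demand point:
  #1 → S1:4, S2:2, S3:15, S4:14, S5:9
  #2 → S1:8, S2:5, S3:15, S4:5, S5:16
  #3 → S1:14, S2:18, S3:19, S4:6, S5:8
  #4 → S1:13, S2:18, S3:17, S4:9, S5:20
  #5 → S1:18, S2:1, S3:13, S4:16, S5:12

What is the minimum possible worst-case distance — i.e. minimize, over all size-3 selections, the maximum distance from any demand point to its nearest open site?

Open {#1, #2, #5}.
  Farthest demand point is S3 at distance 13 (to #5); all others are ≤ 13.
With {#1, #3, #5} the worst case is 13.
With {#1, #4, #5} the worst case is 13.
No size-3 selection achieves below 13.

13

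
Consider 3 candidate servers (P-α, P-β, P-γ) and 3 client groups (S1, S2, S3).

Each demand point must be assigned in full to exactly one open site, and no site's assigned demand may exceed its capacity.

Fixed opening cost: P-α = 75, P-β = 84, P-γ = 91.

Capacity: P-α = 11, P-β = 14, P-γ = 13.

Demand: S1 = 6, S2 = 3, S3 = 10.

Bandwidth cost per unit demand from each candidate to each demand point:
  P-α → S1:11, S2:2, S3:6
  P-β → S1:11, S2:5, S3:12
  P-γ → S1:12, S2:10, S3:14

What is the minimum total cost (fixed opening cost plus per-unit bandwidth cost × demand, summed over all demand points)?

300

Open {P-α, P-β}; cheapest assignment that respects the capacities:
  P-α (cap 11, load 10): S3 — cost 10×6 = 60
  P-β (cap 14, load 9): S1, S2 — cost 6×11 + 3×5 = 81
  Shipping 141, fixed 159 → total 300.
  Any other capacity-feasible assignment to {P-α, P-β} ships for at least 141.
Compare {P-α, P-γ}: its best feasible assignment gives total 328.
Compare {P-β, P-γ}: its best feasible assignment gives total 382.
Every other set of open sites that can feasibly serve all demand totals ≥ 328 even under its best assignment. Minimum: 300.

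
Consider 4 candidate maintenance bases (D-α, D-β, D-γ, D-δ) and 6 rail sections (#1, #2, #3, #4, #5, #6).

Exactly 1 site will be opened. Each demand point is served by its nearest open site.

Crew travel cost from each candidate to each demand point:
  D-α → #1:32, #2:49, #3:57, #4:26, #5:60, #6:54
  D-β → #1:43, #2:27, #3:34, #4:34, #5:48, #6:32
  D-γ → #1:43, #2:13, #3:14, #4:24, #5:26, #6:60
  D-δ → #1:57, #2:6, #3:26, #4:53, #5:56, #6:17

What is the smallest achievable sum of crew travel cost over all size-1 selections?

180

Open {D-γ}.
  #1→D-γ 43, #2→D-γ 13, #3→D-γ 14, #4→D-γ 24, #5→D-γ 26, #6→D-γ 60  ⇒ total 180.
Compare {D-δ}: total 215.
Compare {D-β}: total 218.
No size-1 selection does better; minimum is 180.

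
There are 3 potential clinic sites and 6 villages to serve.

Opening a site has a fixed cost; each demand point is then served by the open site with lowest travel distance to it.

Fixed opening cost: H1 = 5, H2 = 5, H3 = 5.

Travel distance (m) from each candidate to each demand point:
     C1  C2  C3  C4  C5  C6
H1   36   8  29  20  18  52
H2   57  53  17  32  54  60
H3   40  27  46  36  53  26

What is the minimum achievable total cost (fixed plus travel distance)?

140

Open {H1, H2, H3}: assign each demand point to its cheapest open site.
  C1→H1 36, C2→H1 8, C3→H2 17, C4→H1 20, C5→H1 18, C6→H3 26
  travel distance 125, fixed 15 → total 140.
Compare {H1, H3}: travel distance 137 + fixed 10 = 147.
Compare {H1, H2}: travel distance 151 + fixed 10 = 161.
Compare {H1}: travel distance 163 + fixed 5 = 168.
All other subsets cost ≥ 147. Minimum total cost: 140.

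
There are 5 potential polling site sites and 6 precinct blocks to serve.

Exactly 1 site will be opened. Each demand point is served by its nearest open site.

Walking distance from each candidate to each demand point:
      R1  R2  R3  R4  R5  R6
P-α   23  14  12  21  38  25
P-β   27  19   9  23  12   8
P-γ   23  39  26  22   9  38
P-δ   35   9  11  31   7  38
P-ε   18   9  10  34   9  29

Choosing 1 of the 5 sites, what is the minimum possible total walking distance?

Open {P-β}.
  R1→P-β 27, R2→P-β 19, R3→P-β 9, R4→P-β 23, R5→P-β 12, R6→P-β 8  ⇒ total 98.
Compare {P-ε}: total 109.
Compare {P-δ}: total 131.
No size-1 selection does better; minimum is 98.

98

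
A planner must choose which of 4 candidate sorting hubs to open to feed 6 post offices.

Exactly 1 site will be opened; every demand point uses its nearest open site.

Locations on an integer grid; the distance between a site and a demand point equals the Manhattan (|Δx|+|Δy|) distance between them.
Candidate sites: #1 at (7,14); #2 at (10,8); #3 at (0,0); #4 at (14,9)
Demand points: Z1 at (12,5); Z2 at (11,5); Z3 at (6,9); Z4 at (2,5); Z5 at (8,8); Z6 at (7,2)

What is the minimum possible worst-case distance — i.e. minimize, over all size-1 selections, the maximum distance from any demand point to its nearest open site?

Open {#2}.
  Farthest demand point is Z4 at distance 11 (to #2); all others are ≤ 11.
With {#1} the worst case is 14.
With {#4} the worst case is 16.
No size-1 selection achieves below 11.

11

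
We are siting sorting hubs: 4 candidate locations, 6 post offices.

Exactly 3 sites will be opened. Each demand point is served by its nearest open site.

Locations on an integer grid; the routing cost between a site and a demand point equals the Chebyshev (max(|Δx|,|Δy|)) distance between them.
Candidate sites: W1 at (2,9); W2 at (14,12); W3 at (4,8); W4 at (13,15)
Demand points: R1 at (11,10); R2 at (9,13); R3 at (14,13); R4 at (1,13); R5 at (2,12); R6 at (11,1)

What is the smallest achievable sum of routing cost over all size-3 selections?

23

Open {W1, W2, W3}.
  R1→W2 3, R2→W2 5, R3→W2 1, R4→W1 4, R5→W1 3, R6→W3 7  ⇒ total 23.
Compare {W1, W2, W4}: total 24.
Compare {W2, W3, W4}: total 24.
No size-3 selection does better; minimum is 23.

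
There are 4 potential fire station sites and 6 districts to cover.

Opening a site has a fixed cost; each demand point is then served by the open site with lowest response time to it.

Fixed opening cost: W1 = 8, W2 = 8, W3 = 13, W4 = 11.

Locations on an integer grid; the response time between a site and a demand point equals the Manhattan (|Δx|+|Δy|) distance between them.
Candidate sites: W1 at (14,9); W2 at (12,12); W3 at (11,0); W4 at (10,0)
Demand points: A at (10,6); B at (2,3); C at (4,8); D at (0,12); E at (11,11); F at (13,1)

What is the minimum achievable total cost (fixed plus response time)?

66

Open {W2, W4}: assign each demand point to its cheapest open site.
  A→W4 6, B→W4 11, C→W2 12, D→W2 12, E→W2 2, F→W4 4
  response time 47, fixed 19 → total 66.
Compare {W2, W3}: response time 48 + fixed 21 = 69.
Compare {W2}: response time 65 + fixed 8 = 73.
Compare {W1, W4}: response time 54 + fixed 19 = 73.
All other subsets cost ≥ 69. Minimum total cost: 66.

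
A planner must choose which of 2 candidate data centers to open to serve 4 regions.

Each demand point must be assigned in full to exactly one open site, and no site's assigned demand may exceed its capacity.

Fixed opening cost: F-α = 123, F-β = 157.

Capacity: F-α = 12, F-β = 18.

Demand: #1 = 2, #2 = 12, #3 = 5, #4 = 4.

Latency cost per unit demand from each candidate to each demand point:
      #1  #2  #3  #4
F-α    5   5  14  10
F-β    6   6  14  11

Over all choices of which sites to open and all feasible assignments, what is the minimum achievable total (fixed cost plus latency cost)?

Open {F-α, F-β}; cheapest assignment that respects the capacities:
  F-α (cap 12, load 12): #2 — cost 12×5 = 60
  F-β (cap 18, load 11): #1, #3, #4 — cost 2×6 + 5×14 + 4×11 = 126
  Shipping 186, fixed 280 → total 466.
  Any other capacity-feasible assignment to {F-α, F-β} ships for at least 186.
Total demand is 23 and no other set of sites has combined capacity ≥ 23, so {F-α, F-β} is the only feasible choice of open sites. Minimum: 466.

466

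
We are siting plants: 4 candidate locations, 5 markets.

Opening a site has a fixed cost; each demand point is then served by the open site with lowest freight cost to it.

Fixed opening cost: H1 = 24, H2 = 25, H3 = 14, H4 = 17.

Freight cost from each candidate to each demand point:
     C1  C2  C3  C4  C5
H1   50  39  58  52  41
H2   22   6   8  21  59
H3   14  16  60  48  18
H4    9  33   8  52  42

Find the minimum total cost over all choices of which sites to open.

Open {H2, H3}: assign each demand point to its cheapest open site.
  C1→H3 14, C2→H2 6, C3→H2 8, C4→H2 21, C5→H3 18
  freight cost 67, fixed 39 → total 106.
Compare {H2, H3, H4}: freight cost 62 + fixed 56 = 118.
Compare {H2, H4}: freight cost 86 + fixed 42 = 128.
Compare {H3, H4}: freight cost 99 + fixed 31 = 130.
All other subsets cost ≥ 118. Minimum total cost: 106.

106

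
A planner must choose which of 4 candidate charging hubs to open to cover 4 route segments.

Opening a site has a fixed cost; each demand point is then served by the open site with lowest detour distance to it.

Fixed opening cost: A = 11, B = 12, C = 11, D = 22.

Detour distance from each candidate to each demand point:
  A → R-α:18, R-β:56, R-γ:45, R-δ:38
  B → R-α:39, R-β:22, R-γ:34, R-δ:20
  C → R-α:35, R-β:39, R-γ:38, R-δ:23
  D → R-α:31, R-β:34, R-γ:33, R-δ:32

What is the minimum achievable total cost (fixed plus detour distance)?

117

Open {A, B}: assign each demand point to its cheapest open site.
  R-α→A 18, R-β→B 22, R-γ→B 34, R-δ→B 20
  detour distance 94, fixed 23 → total 117.
Compare {B}: detour distance 115 + fixed 12 = 127.
Compare {A, B, C}: detour distance 94 + fixed 34 = 128.
Compare {B, C}: detour distance 111 + fixed 23 = 134.
All other subsets cost ≥ 127. Minimum total cost: 117.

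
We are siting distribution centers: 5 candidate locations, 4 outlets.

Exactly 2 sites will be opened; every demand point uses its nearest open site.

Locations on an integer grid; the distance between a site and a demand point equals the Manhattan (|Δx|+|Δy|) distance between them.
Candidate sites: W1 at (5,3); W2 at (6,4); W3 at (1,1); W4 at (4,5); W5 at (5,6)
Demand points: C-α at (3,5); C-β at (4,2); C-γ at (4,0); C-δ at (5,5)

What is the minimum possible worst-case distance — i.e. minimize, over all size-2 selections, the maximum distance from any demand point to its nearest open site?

4

Open {W1, W2}.
  Farthest demand point is C-α at distance 4 (to W1); all others are ≤ 4.
With {W1, W3} the worst case is 4.
With {W1, W4} the worst case is 4.
No size-2 selection achieves below 4.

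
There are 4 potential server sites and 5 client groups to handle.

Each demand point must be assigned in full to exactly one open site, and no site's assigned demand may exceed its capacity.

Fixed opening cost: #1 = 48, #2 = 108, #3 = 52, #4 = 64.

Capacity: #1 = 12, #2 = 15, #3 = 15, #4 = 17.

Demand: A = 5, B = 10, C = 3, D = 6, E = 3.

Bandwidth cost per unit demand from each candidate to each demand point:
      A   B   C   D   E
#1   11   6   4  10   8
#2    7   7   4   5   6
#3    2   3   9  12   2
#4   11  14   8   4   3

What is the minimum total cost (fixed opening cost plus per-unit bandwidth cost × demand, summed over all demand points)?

213

Open {#3, #4}; cheapest assignment that respects the capacities:
  #3 (cap 15, load 15): A, B — cost 5×2 + 10×3 = 40
  #4 (cap 17, load 12): C, D, E — cost 3×8 + 6×4 + 3×3 = 57
  Shipping 97, fixed 116 → total 213.
  Any other capacity-feasible assignment to {#3, #4} ships for at least 97.
Compare {#1, #3}: its best feasible assignment gives total 236.
Compare {#1, #3, #4}: its best feasible assignment gives total 249.
Every other set of open sites that can feasibly serve all demand totals ≥ 236 even under its best assignment. Minimum: 213.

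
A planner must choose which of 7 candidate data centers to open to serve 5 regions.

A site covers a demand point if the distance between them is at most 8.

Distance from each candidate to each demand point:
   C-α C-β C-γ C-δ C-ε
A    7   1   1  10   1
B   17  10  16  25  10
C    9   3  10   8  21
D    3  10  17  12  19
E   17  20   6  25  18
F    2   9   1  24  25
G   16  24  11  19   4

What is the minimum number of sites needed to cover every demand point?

2

Coverage sets (demand points within 8 of each site):
  A: {C-α, C-β, C-γ, C-ε}
  B: {}
  C: {C-β, C-δ}
  D: {C-α}
  E: {C-γ}
  F: {C-α, C-γ}
  G: {C-ε}
No single site covers all 5 demand points.
But {A, C} covers everything, so the minimum is 2.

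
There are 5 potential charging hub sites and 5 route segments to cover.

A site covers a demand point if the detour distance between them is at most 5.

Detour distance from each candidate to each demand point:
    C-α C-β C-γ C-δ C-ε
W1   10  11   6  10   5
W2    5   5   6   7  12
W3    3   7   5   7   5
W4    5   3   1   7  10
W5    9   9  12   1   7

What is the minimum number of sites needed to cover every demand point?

3

Coverage sets (demand points within 5 of each site):
  W1: {C-ε}
  W2: {C-α, C-β}
  W3: {C-α, C-γ, C-ε}
  W4: {C-α, C-β, C-γ}
  W5: {C-δ}
No 2 sites suffice: every size-2 union leaves at least one demand point uncovered.
But {W1, W4, W5} covers everything, so the minimum is 3.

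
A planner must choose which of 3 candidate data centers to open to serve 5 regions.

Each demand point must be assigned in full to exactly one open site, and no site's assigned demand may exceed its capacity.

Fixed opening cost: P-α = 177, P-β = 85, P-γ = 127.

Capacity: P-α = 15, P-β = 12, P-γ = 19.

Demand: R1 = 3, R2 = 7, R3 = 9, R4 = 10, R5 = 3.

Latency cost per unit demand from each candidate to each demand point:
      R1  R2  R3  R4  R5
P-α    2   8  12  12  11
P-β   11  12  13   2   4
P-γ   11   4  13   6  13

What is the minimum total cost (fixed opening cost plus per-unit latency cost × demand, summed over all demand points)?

539

Open {P-α, P-γ}; cheapest assignment that respects the capacities:
  P-α (cap 15, load 15): R1, R3, R5 — cost 3×2 + 9×12 + 3×11 = 147
  P-γ (cap 19, load 17): R2, R4 — cost 7×4 + 10×6 = 88
  Shipping 235, fixed 304 → total 539.
  Any other capacity-feasible assignment to {P-α, P-γ} ships for at least 235.
Compare {P-α, P-β, P-γ}: its best feasible assignment gives total 584.
Every other set of open sites that can feasibly serve all demand totals ≥ 584 even under its best assignment. Minimum: 539.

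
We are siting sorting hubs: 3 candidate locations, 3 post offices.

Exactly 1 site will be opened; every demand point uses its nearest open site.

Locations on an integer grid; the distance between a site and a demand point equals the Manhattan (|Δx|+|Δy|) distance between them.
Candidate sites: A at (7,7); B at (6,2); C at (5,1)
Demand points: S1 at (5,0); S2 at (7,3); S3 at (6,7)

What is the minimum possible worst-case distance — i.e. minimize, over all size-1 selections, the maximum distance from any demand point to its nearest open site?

5

Open {B}.
  Farthest demand point is S3 at distance 5 (to B); all others are ≤ 5.
With {C} the worst case is 7.
With {A} the worst case is 9.
No size-1 selection achieves below 5.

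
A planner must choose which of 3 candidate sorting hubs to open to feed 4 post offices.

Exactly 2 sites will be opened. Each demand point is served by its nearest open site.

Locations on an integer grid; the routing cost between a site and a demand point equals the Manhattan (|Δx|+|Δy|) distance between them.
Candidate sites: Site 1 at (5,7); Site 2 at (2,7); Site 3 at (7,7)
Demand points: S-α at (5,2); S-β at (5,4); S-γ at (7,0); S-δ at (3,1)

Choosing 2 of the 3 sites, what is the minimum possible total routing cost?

Open {Site 1, Site 3}.
  S-α→Site 1 5, S-β→Site 1 3, S-γ→Site 3 7, S-δ→Site 1 8  ⇒ total 23.
Compare {Site 1, Site 2}: total 24.
Compare {Site 2, Site 3}: total 26.

23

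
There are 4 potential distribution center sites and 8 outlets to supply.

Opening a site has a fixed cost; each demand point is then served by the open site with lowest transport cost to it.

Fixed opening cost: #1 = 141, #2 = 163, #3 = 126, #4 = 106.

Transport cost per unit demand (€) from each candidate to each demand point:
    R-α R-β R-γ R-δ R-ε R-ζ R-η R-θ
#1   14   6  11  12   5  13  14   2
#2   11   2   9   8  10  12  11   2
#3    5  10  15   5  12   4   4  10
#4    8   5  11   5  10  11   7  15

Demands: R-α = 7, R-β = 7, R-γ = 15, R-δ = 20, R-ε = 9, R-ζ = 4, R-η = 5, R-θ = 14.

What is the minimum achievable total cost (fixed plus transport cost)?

Open {#1, #3}: assign each demand point to its cheapest open site.
  R-α→#3 7×5=35, R-β→#1 7×6=42, R-γ→#1 15×11=165, R-δ→#3 20×5=100, R-ε→#1 9×5=45, R-ζ→#3 4×4=16, R-η→#3 5×4=20, R-θ→#1 14×2=28
  transport cost 451, fixed 267 → total 718.
Compare {#2, #3}: transport cost 438 + fixed 289 = 727.
Compare {#1, #4}: transport cost 508 + fixed 247 = 755.
Compare {#2}: transport cost 607 + fixed 163 = 770.
All other subsets cost ≥ 727. Minimum total cost: 718.

718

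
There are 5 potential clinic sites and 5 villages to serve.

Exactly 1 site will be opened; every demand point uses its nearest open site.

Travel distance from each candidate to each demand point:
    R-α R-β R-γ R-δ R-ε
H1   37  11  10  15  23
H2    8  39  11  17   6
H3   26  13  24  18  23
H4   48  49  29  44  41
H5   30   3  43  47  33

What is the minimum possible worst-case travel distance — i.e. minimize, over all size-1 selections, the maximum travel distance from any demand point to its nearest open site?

Open {H3}.
  Farthest demand point is R-α at travel distance 26 (to H3); all others are ≤ 26.
With {H1} the worst case is 37.
With {H2} the worst case is 39.
No size-1 selection achieves below 26.

26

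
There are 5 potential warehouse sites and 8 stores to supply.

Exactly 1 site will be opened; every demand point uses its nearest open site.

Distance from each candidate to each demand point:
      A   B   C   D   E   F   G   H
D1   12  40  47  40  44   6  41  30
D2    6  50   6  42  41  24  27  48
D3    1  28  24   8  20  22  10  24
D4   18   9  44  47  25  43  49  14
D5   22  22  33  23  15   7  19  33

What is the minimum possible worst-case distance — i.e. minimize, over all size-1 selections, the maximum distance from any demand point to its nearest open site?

Open {D3}.
  Farthest demand point is B at distance 28 (to D3); all others are ≤ 28.
With {D5} the worst case is 33.
With {D1} the worst case is 47.
No size-1 selection achieves below 28.

28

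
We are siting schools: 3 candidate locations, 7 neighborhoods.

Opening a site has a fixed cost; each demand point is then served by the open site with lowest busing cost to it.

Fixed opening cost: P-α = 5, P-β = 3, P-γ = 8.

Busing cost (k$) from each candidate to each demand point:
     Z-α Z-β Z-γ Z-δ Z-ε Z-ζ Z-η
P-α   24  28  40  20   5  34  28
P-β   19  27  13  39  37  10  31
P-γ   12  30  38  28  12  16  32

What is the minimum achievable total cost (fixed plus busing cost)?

Open {P-α, P-β}: assign each demand point to its cheapest open site.
  Z-α→P-β 19, Z-β→P-β 27, Z-γ→P-β 13, Z-δ→P-α 20, Z-ε→P-α 5, Z-ζ→P-β 10, Z-η→P-α 28
  busing cost 122, fixed 8 → total 130.
Compare {P-α, P-β, P-γ}: busing cost 115 + fixed 16 = 131.
Compare {P-β, P-γ}: busing cost 133 + fixed 11 = 144.
Compare {P-α, P-γ}: busing cost 147 + fixed 13 = 160.
All other subsets cost ≥ 131. Minimum total cost: 130.

130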